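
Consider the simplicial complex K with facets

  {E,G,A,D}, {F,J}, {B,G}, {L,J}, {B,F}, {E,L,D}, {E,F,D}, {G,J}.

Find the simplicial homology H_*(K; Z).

H_0 ≅ Z,  H_1 ≅ Z^3,  H_2 = 0,  H_3 = 0.

Take the total order A < B < D < E < F < G < J < L on the vertex set. Then K (dimension 3) consists of the simplices:

  0-simplices (8): A, B, D, E, F, G, J, L
  1-simplices (15): AD, AE, AG, BF, BG, DE, DF, DG, DL, EF, EG, EL, FJ, GJ, JL
  2-simplices (6): ADE, ADG, AEG, DEF, DEG, DEL
  3-simplices (1): ADEG

giving chain groups C_0 ≅ Z^8, C_1 ≅ Z^15, C_2 ≅ Z^6, C_3 ≅ Z^1.

The boundary map ∂_1: C_1 → C_0 maps an edge to its endpoints' difference, ∂[p,q] = q − p.
This gives a 8×15 integer matrix of rank 7; reducing to Smith normal form yields diagonal entries (1,1,1,1,1,1,1).

The boundary map ∂_2: C_2 → C_1 acts by ∂[p,q,r] = [q,r] − [p,r] + [p,q]. For instance
  ∂ADE = DE − AE + AD,
  ∂DEL = EL − DL + DE.
The 15×6 boundary matrix has rank 5 and Smith normal form diag(1,1,1,1,1).

Boundary ∂_3: C_3 → C_2 sends each 3-simplex σ to the alternating sum Σ_i (−1)^i (σ with its i-th vertex removed). For instance
  ∂ADEG = DEG − AEG + ADG − ADE.
As a 6×1 matrix over Z this has rank 1, with invariant factors (1).

From H_k ≅ ker(∂_k) / im(∂_{k+1}) we obtain:

  H_0: rank C_0 − rank ∂_1 = 8 − 7 = 1, and the invariant factors of ∂_1 are all 1, so H_0 = Z.
  H_1: rank ker ∂_1 − rank ∂_2 = (15 − 7) − 5 = 3, and the invariant factors of ∂_2 are all 1, so H_1 = Z^3.
  H_2: rank ker ∂_2 − rank ∂_3 = (6 − 5) − 1 = 0, and the invariant factors of ∂_3 are all 1, so H_2 = 0.
  H_3: rank ker ∂_3 − rank ∂_4 = (1 − 1) − 0 = 0, and there is no ∂_4, so H_3 = 0.

As a check, the Euler characteristic is 8 − 15 + 6 − 1 = -2, which agrees with 1 − 3 + 0 − 0 = -2.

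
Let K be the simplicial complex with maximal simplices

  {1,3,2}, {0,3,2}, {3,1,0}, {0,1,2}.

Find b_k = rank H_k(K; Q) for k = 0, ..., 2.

b_0 = 1, b_1 = 0, b_2 = 1.

Take the total order 0 < 1 < 2 < 3 on the vertex set. Then K (dimension 2) consists of the simplices:

  0-simplices (4): [0], [1], [2], [3]
  1-simplices (6): [0,1], [0,2], [0,3], [1,2], [1,3], [2,3]
  2-simplices (4): [0,1,2], [0,1,3], [0,2,3], [1,2,3]

giving chain groups C_0 ≅ Z^4, C_1 ≅ Z^6, C_2 ≅ Z^4.

∂_1: C_1 → C_0 maps an edge to its endpoints' difference, ∂[p,q] = q − p. For instance
  ∂[2,3] = [3] − [2].
The 4×6 boundary matrix has rank 3 and Smith normal form diag(1,1,1).

Boundary ∂_2: C_2 → C_1 acts by ∂[p,q,r] = [q,r] − [p,r] + [p,q]. For instance
  ∂[0,1,3] = [1,3] − [0,3] + [0,1],
  ∂[0,2,3] = [2,3] − [0,3] + [0,2].
The resulting 6×4 matrix has rank 3, and its Smith normal form has invariant factors (1,1,1).

Reading off H_k = ker ∂_k / im ∂_{k+1}:

  H_0: rank C_0 − rank ∂_1 = 4 − 3 = 1, and the invariant factors of ∂_1 are all 1, so H_0 = Z.
  H_1: rank ker ∂_1 − rank ∂_2 = (6 − 3) − 3 = 0, and the invariant factors of ∂_2 are all 1, so H_1 = 0.
  H_2: rank ker ∂_2 − rank ∂_3 = (4 − 3) − 0 = 1, and there is no ∂_3, so H_2 = Z.

Hence the Betti numbers are b_0 = 1, b_1 = 0, b_2 = 1.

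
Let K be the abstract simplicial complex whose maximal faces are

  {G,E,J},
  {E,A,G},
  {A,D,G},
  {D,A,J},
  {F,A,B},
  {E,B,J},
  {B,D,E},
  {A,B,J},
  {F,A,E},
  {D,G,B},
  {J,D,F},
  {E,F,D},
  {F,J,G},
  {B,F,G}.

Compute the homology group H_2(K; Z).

H_2 = Z.

Order the vertices as A < B < D < E < F < G < J. Listing each simplex with vertices in this order, K has dimension 2 with simplices:

  0-simplices (7): A, B, D, E, F, G, J
  1-simplices (21): AB, AD, AE, AF, AG, AJ, BD, BE, BF, BG, BJ, DE, DF, DG, DJ, EF, EG, EJ, FG, FJ, GJ
  2-simplices (14): ABF, ABJ, ADG, ADJ, AEF, AEG, BDE, BDG, BEJ, BFG, DEF, DFJ, EGJ, FGJ

so the chain groups are C_0 ≅ Z^7, C_1 ≅ Z^21, C_2 ≅ Z^14.

Boundary ∂_1: C_1 → C_0 sends each edge [p,q] (with p < q) to q − p. For instance
  ∂BJ = J − B.
As a 7×21 matrix over Z this has rank 6, with invariant factors (1,1,1,1,1,1).

∂_2: C_2 → C_1 acts by ∂[p,q,r] = [q,r] − [p,r] + [p,q]. For instance
  ∂BDG = DG − BG + BD,
  ∂ABF = BF − AF + AB.
The 21×14 boundary matrix has rank 13 and Smith normal form diag(1,1,1,1,1,1,1,1,1,1,1,1,1).

Now H_k = ker ∂_k / im ∂_{k+1}, so:

  H_2: rank ker ∂_2 − rank ∂_3 = (14 − 13) − 0 = 1, and there is no ∂_3, so H_2 = Z.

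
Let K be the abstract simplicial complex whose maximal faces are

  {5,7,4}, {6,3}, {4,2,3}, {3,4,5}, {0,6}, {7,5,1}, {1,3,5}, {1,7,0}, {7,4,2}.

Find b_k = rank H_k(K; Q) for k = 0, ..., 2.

b_0 = 1, b_1 = 1, b_2 = 0.

K has 8 vertices, 15 edges, 7 triangles.
rank ∂_0 = 0, rank ∂_1 = 7 ⇒ b_0 = 8 − 0 − 7 = 1; all invariant factors of ∂_1 are 1 so no torsion. So H_0 = Z.
rank ∂_1 = 7, rank ∂_2 = 7 ⇒ b_1 = 15 − 7 − 7 = 1; all invariant factors of ∂_2 are 1 so no torsion. So H_1 = Z.
rank ∂_2 = 7, rank ∂_3 = 0 ⇒ b_2 = 7 − 7 − 0 = 0. So H_2 = 0.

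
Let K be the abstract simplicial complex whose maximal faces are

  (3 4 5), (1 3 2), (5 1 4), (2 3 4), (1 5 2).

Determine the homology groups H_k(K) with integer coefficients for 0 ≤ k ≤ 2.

We work with the vertex ordering 1 < 2 < 3 < 4 < 5. The simplices of K, each written with vertices in increasing order, are:

  0-simplices (5): [1], [2], [3], [4], [5]
  1-simplices (10): [1,2], [1,3], [1,4], [1,5], [2,3], [2,4], [2,5], [3,4], [3,5], [4,5]
  2-simplices (5): [1,2,3], [1,2,5], [1,4,5], [2,3,4], [3,4,5]

giving chain groups C_0 ≅ Z^5, C_1 ≅ Z^10, C_2 ≅ Z^5.

Boundary ∂_1: C_1 → C_0 maps an edge to its endpoints' difference, ∂[p,q] = q − p.
As a 5×10 matrix over Z this has rank 4, with invariant factors (1,1,1,1).

∂_2: C_2 → C_1 acts by ∂[p,q,r] = [q,r] − [p,r] + [p,q]. For instance
  ∂[1,2,5] = [2,5] − [1,5] + [1,2],
  ∂[3,4,5] = [4,5] − [3,5] + [3,4].
The resulting 10×5 matrix has rank 5, and its Smith normal form has invariant factors (1,1,1,1,1).

Computing H_k = (kernel of ∂_k) / (image of ∂_{k+1}):

  H_0: rank C_0 − rank ∂_1 = 5 − 4 = 1, and the invariant factors of ∂_1 are all 1, so H_0 = Z.
  H_1: rank ker ∂_1 − rank ∂_2 = (10 − 4) − 5 = 1, and the invariant factors of ∂_2 are all 1, so H_1 = Z.
  H_2: rank ker ∂_2 − rank ∂_3 = (5 − 5) − 0 = 0, and there is no ∂_3, so H_2 = 0.

As a check, the Euler characteristic is 5 − 10 + 5 = 0, which agrees with 1 − 1 + 0 = 0.
(K is a triangulation of the Möbius band.)

H_0 ≅ Z,  H_1 ≅ Z,  H_2 = 0.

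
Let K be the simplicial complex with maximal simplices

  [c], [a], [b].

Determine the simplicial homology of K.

H_0 = Z^3.

Fix the vertex order a < b < c and write every simplex with vertices in increasing order. Then dim K = 0 and the simplices of K are:

  0-simplices (3): a, b, c

so the chain groups are C_0 ≅ Z^3.

From H_k ≅ ker(∂_k) / im(∂_{k+1}) we obtain:

  H_0: rank C_0 − rank ∂_1 = 3 − 0 = 3, and there is no ∂_1, so H_0 = Z^3.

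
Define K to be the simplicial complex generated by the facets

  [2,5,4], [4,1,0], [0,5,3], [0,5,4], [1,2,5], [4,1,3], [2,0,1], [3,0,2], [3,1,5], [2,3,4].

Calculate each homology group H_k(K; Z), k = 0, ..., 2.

We work with the vertex ordering 0 < 1 < 2 < 3 < 4 < 5. The simplices of K, each written with vertices in increasing order, are:

  0-simplices (6): [0], [1], [2], [3], [4], [5]
  1-simplices (15): [0,1], [0,2], [0,3], [0,4], [0,5], [1,2], [1,3], [1,4], [1,5], [2,3], [2,4], [2,5], [3,4], [3,5], [4,5]
  2-simplices (10): [0,1,2], [0,1,4], [0,2,3], [0,3,5], [0,4,5], [1,2,5], [1,3,4], [1,3,5], [2,3,4], [2,4,5]

Hence C_0 ≅ Z^6, C_1 ≅ Z^15, C_2 ≅ Z^10.

Boundary ∂_1: C_1 → C_0 sends each edge [p,q] (with p < q) to q − p. For instance
  ∂[2,3] = [3] − [2].
The 6×15 boundary matrix has rank 5 and Smith normal form diag(1,1,1,1,1).

Boundary ∂_2: C_2 → C_1 maps a triangle to the signed sum of its edges. For instance
  ∂[1,2,5] = [2,5] − [1,5] + [1,2],
  ∂[0,1,2] = [1,2] − [0,2] + [0,1].
This gives a 15×10 integer matrix of rank 10; reducing to Smith normal form yields diagonal entries (1,1,1,1,1,1,1,1,1,2).

Reading off H_k = ker ∂_k / im ∂_{k+1}:

  H_0: rank C_0 − rank ∂_1 = 6 − 5 = 1, and the invariant factors of ∂_1 are all 1, so H_0 = Z.
  H_1: rank ker ∂_1 − rank ∂_2 = (15 − 5) − 10 = 0, and ∂_2 has invariant factor 2 > 1, so H_1 = Z/2.
  H_2: rank ker ∂_2 − rank ∂_3 = (10 − 10) − 0 = 0, and there is no ∂_3, so H_2 = 0.

As a check, the Euler characteristic is 6 − 15 + 10 = 1, which agrees with 1 − 0 + 0 = 1.

H_0 ≅ Z,  H_1 ≅ Z/2,  H_2 = 0.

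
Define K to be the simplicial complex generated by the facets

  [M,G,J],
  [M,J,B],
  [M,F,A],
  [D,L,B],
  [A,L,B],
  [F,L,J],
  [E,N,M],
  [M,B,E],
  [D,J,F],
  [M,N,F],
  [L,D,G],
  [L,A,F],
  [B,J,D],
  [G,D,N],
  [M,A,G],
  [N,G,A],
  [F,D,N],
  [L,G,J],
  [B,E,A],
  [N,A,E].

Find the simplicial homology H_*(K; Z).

We work with the vertex ordering A < B < D < E < F < G < J < L < M < N. The simplices of K, each written with vertices in increasing order, are:

  0-simplices (10): A, B, D, E, F, G, J, L, M, N
  1-simplices (30): AB, AE, AF, AG, AL, AM, AN, BD, BE, BJ, BL, BM, DF, DG, DJ, DL, DN, EM, EN, FJ, FL, FM, FN, GJ, GL, GM, GN, JL, JM, MN
  2-simplices (20): ABE, ABL, AEN, AFL, AFM, AGM, AGN, BDJ, BDL, BEM, BJM, DFJ, DFN, DGL, DGN, EMN, FJL, FMN, GJL, GJM

giving chain groups C_0 ≅ Z^10, C_1 ≅ Z^30, C_2 ≅ Z^20.

∂_1: C_1 → C_0 sends each edge [p,q] (with p < q) to q − p. For instance
  ∂AL = L − A.
As a 10×30 matrix over Z this has rank 9, with invariant factors (1,1,1,1,1,1,1,1,1).

∂_2: C_2 → C_1 sends each 2-simplex [p,q,r] to [q,r] − [p,r] + [p,q]. For instance
  ∂FMN = MN − FN + FM,
  ∂ABL = BL − AL + AB.
The resulting 30×20 matrix has rank 20, and its Smith normal form has invariant factors (1,1,1,1,1,1,1,1,1,1,1,1,1,1,1,1,1,1,1,2).

Computing H_k = (kernel of ∂_k) / (image of ∂_{k+1}):

  H_0: rank C_0 − rank ∂_1 = 10 − 9 = 1, and the invariant factors of ∂_1 are all 1, so H_0 = Z.
  H_1: rank ker ∂_1 − rank ∂_2 = (30 − 9) − 20 = 1, and ∂_2 has invariant factor 2 > 1, so H_1 = Z ⊕ Z/2.
  H_2: rank ker ∂_2 − rank ∂_3 = (20 − 20) − 0 = 0, and there is no ∂_3, so H_2 = 0.

As a check, the Euler characteristic is 10 − 30 + 20 = 0, which agrees with 1 − 1 + 0 = 0.
(K is a triangulation of the Klein bottle.)

H_0 ≅ Z,  H_1 ≅ Z ⊕ Z/2,  H_2 = 0.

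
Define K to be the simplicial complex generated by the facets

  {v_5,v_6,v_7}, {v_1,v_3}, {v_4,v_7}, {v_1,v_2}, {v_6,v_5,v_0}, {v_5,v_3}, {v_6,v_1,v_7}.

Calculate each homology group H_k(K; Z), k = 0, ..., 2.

H_0 = Z,  H_1 = Z,  H_2 = 0.

K has 8 vertices, 11 edges, 3 triangles.
rank ∂_0 = 0, rank ∂_1 = 7 ⇒ b_0 = 8 − 0 − 7 = 1; all invariant factors of ∂_1 are 1 so no torsion. So H_0 ≅ Z.
rank ∂_1 = 7, rank ∂_2 = 3 ⇒ b_1 = 11 − 7 − 3 = 1; all invariant factors of ∂_2 are 1 so no torsion. So H_1 ≅ Z.
rank ∂_2 = 3, rank ∂_3 = 0 ⇒ b_2 = 3 − 3 − 0 = 0. So H_2 ≅ 0.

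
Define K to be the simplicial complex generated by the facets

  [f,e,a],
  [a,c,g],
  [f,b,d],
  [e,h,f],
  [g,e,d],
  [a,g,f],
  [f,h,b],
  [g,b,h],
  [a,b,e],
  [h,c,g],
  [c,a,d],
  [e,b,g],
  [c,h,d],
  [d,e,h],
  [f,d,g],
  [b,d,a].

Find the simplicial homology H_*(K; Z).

H_0 = Z,  H_1 = Z^2,  H_2 = Z.

Order the vertices as a < b < c < d < e < f < g < h. Listing each simplex with vertices in this order, K has dimension 2 with simplices:

  0-simplices (8): a, b, c, d, e, f, g, h
  1-simplices (24): ab, ac, ad, ae, af, ag, bd, be, bf, bg, bh, cd, cg, ch, de, df, dg, dh, ef, eg, eh, fg, fh, gh
  2-simplices (16): abd, abe, acd, acg, aef, afg, bdf, beg, bfh, bgh, cdh, cgh, deg, deh, dfg, efh

Hence C_0 ≅ Z^8, C_1 ≅ Z^24, C_2 ≅ Z^16.

∂_1: C_1 → C_0 sends each edge [p,q] (with p < q) to q − p.
As a 8×24 matrix over Z this has rank 7, with invariant factors (1,1,1,1,1,1,1).

Boundary ∂_2: C_2 → C_1 sends each 2-simplex [p,q,r] to [q,r] − [p,r] + [p,q]. For instance
  ∂deh = eh − dh + de,
  ∂aef = ef − af + ae.
This gives a 24×16 integer matrix of rank 15; reducing to Smith normal form yields diagonal entries (1,1,1,1,1,1,1,1,1,1,1,1,1,1,1).

Now H_k = ker ∂_k / im ∂_{k+1}, so:

  H_0: rank C_0 − rank ∂_1 = 8 − 7 = 1, and the invariant factors of ∂_1 are all 1, so H_0 ≅ Z.
  H_1: rank ker ∂_1 − rank ∂_2 = (24 − 7) − 15 = 2, and the invariant factors of ∂_2 are all 1, so H_1 ≅ Z^2.
  H_2: rank ker ∂_2 − rank ∂_3 = (16 − 15) − 0 = 1, and there is no ∂_3, so H_2 ≅ Z.

As a check, the Euler characteristic is 8 − 24 + 16 = 0, which agrees with 1 − 2 + 1 = 0.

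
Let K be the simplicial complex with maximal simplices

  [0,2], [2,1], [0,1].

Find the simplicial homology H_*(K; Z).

Take the total order 0 < 1 < 2 on the vertex set. Then K (dimension 1) consists of the simplices:

  0-simplices (3): [0], [1], [2]
  1-simplices (3): [0,1], [0,2], [1,2]

Hence C_0 ≅ Z^3, C_1 ≅ Z^3.

The boundary map ∂_1: C_1 → C_0 maps an edge to its endpoints' difference, ∂[p,q] = q − p. For instance
  ∂[0,2] = [2] − [0].
As a 3×3 matrix over Z this has rank 2, with invariant factors (1,1).

Now H_k = ker ∂_k / im ∂_{k+1}, so:

  H_0: rank C_0 − rank ∂_1 = 3 − 2 = 1, and the invariant factors of ∂_1 are all 1, so H_0 = Z.
  H_1: rank ker ∂_1 − rank ∂_2 = (3 − 2) − 0 = 1, and there is no ∂_2, so H_1 = Z.

As a check, the Euler characteristic is 3 − 3 = 0, which agrees with 1 − 1 = 0.

H_0 = Z,  H_1 = Z.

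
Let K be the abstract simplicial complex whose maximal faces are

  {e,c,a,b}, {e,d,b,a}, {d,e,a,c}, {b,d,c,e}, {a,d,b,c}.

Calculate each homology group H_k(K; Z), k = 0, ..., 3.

H_0 = Z,  H_1 = 0,  H_2 = 0,  H_3 = Z.

K has 5 vertices, 10 edges, 10 triangles, 5 3-simplices.
rank ∂_0 = 0, rank ∂_1 = 4 ⇒ b_0 = 5 − 0 − 4 = 1; all invariant factors of ∂_1 are 1 so no torsion. So H_0 ≅ Z.
rank ∂_1 = 4, rank ∂_2 = 6 ⇒ b_1 = 10 − 4 − 6 = 0; all invariant factors of ∂_2 are 1 so no torsion. So H_1 ≅ 0.
rank ∂_2 = 6, rank ∂_3 = 4 ⇒ b_2 = 10 − 6 − 4 = 0; all invariant factors of ∂_3 are 1 so no torsion. So H_2 ≅ 0.
rank ∂_3 = 4, rank ∂_4 = 0 ⇒ b_3 = 5 − 4 − 0 = 1. So H_3 ≅ Z.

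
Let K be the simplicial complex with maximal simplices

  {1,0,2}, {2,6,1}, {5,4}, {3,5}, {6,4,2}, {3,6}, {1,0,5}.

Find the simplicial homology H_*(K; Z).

Fix the vertex order 0 < 1 < 2 < 3 < 4 < 5 < 6 and write every simplex with vertices in increasing order. Then dim K = 2 and the simplices of K are:

  0-simplices (7): [0], [1], [2], [3], [4], [5], [6]
  1-simplices (12): [0,1], [0,2], [0,5], [1,2], [1,5], [1,6], [2,4], [2,6], [3,5], [3,6], [4,5], [4,6]
  2-simplices (4): [0,1,2], [0,1,5], [1,2,6], [2,4,6]

giving chain groups C_0 ≅ Z^7, C_1 ≅ Z^12, C_2 ≅ Z^4.

The boundary map ∂_1: C_1 → C_0 is given by ∂[p,q] = [q] − [p]. For instance
  ∂[1,2] = [2] − [1].
This gives a 7×12 integer matrix of rank 6; reducing to Smith normal form yields diagonal entries (1,1,1,1,1,1).

Boundary ∂_2: C_2 → C_1 maps a triangle to the signed sum of its edges. For instance
  ∂[1,2,6] = [2,6] − [1,6] + [1,2],
  ∂[0,1,5] = [1,5] − [0,5] + [0,1].
This gives a 12×4 integer matrix of rank 4; reducing to Smith normal form yields diagonal entries (1,1,1,1).

From H_k ≅ ker(∂_k) / im(∂_{k+1}) we obtain:

  H_0: rank C_0 − rank ∂_1 = 7 − 6 = 1, and the invariant factors of ∂_1 are all 1, so H_0 ≅ Z.
  H_1: rank ker ∂_1 − rank ∂_2 = (12 − 6) − 4 = 2, and the invariant factors of ∂_2 are all 1, so H_1 ≅ Z^2.
  H_2: rank ker ∂_2 − rank ∂_3 = (4 − 4) − 0 = 0, and there is no ∂_3, so H_2 ≅ 0.

As a check, the Euler characteristic is 7 − 12 + 4 = -1, which agrees with 1 − 2 + 0 = -1.

H_0 ≅ Z,  H_1 ≅ Z^2,  H_2 = 0.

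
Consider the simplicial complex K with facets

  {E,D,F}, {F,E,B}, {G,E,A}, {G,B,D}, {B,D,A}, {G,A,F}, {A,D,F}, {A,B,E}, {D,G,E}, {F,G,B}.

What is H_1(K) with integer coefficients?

H_1 ≅ Z/2.

Order the vertices as A < B < D < E < F < G. Listing each simplex with vertices in this order, K has dimension 2 with simplices:

  0-simplices (6): A, B, D, E, F, G
  1-simplices (15): AB, AD, AE, AF, AG, BD, BE, BF, BG, DE, DF, DG, EF, EG, FG
  2-simplices (10): ABD, ABE, ADF, AEG, AFG, BDG, BEF, BFG, DEF, DEG

so the chain groups are C_0 ≅ Z^6, C_1 ≅ Z^15, C_2 ≅ Z^10.

Boundary ∂_1: C_1 → C_0 is given by ∂[p,q] = [q] − [p]. For instance
  ∂BD = D − B.
As a 6×15 matrix over Z this has rank 5, with invariant factors (1,1,1,1,1).

The boundary map ∂_2: C_2 → C_1 maps a triangle to the signed sum of its edges. For instance
  ∂ABD = BD − AD + AB,
  ∂ABE = BE − AE + AB.
The 15×10 boundary matrix has rank 10 and Smith normal form diag(1,1,1,1,1,1,1,1,1,2).

Now H_k = ker ∂_k / im ∂_{k+1}, so:

  H_1: rank ker ∂_1 − rank ∂_2 = (15 − 5) − 10 = 0, and ∂_2 has invariant factor 2 > 1, so H_1 ≅ Z/2.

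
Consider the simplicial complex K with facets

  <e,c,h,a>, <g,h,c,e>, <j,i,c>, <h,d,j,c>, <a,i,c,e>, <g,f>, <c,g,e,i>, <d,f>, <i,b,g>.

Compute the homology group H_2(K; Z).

H_2 ≅ 0.

Order the vertices as a < b < c < d < e < f < g < h < i < j. Listing each simplex with vertices in this order, K has dimension 3 with simplices:

  0-simplices (10): a, b, c, d, e, f, g, h, i, j
  1-simplices (23): ac, ae, ah, ai, bg, bi, cd, ce, cg, ch, ci, cj, df, dh, dj, eg, eh, ei, fg, gh, gi, hj, ij
  2-simplices (18): ace, ach, aci, aeh, aei, bgi, cdh, cdj, ceg, ceh, cei, cgh, cgi, chj, cij, dhj, egh, egi
  3-simplices (5): aceh, acei, cdhj, cegh, cegi

giving chain groups C_0 ≅ Z^10, C_1 ≅ Z^23, C_2 ≅ Z^18, C_3 ≅ Z^5.

The boundary map ∂_1: C_1 → C_0 maps an edge to its endpoints' difference, ∂[p,q] = q − p. For instance
  ∂ai = i − a.
As a 10×23 matrix over Z this has rank 9, with invariant factors (1,1,1,1,1,1,1,1,1).

The boundary map ∂_2: C_2 → C_1 maps a triangle to the signed sum of its edges. For instance
  ∂egh = gh − eh + eg,
  ∂aci = ci − ai + ac.
The 23×18 boundary matrix has rank 13 and Smith normal form diag(1,1,1,1,1,1,1,1,1,1,1,1,1).

The boundary map ∂_3: C_3 → C_2 sends each 3-simplex σ to the alternating sum Σ_i (−1)^i (σ with its i-th vertex removed). For instance
  ∂aceh = ceh − aeh + ach − ace,
  ∂cegi = egi − cgi + cei − ceg.
The 18×5 boundary matrix has rank 5 and Smith normal form diag(1,1,1,1,1).

Now H_k = ker ∂_k / im ∂_{k+1}, so:

  H_2: rank ker ∂_2 − rank ∂_3 = (18 − 13) − 5 = 0, and the invariant factors of ∂_3 are all 1, so H_2 ≅ 0.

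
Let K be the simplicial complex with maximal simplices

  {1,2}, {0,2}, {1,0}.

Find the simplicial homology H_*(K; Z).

Fix the vertex order 0 < 1 < 2 and write every simplex with vertices in increasing order. Then dim K = 1 and the simplices of K are:

  0-simplices (3): [0], [1], [2]
  1-simplices (3): [0,1], [0,2], [1,2]

so the chain groups are C_0 ≅ Z^3, C_1 ≅ Z^3.

Boundary ∂_1: C_1 → C_0 sends each edge [p,q] (with p < q) to q − p.
The resulting 3×3 matrix has rank 2, and its Smith normal form has invariant factors (1,1).

Reading off H_k = ker ∂_k / im ∂_{k+1}:

  H_0: rank C_0 − rank ∂_1 = 3 − 2 = 1, and the invariant factors of ∂_1 are all 1, so H_0 = Z.
  H_1: rank ker ∂_1 − rank ∂_2 = (3 − 2) − 0 = 1, and there is no ∂_2, so H_1 = Z.

As a check, the Euler characteristic is 3 − 3 = 0, which agrees with 1 − 1 = 0.
(K is a triangulation of the circle S^1.)

H_0 = Z,  H_1 = Z.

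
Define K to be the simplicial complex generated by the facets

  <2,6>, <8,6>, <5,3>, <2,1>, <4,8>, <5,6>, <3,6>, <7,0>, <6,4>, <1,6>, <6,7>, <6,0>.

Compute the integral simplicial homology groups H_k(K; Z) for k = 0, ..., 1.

H_0 = Z,  H_1 = Z^4.

Order the vertices as 0 < 1 < 2 < 3 < 4 < 5 < 6 < 7 < 8. Listing each simplex with vertices in this order, K has dimension 1 with simplices:

  0-simplices (9): [0], [1], [2], [3], [4], [5], [6], [7], [8]
  1-simplices (12): [0,6], [0,7], [1,2], [1,6], [2,6], [3,5], [3,6], [4,6], [4,8], [5,6], [6,7], [6,8]

Hence C_0 ≅ Z^9, C_1 ≅ Z^12.

Boundary ∂_1: C_1 → C_0 sends each edge [p,q] (with p < q) to q − p. For instance
  ∂[6,7] = [7] − [6].
The 9×12 boundary matrix has rank 8 and Smith normal form diag(1,1,1,1,1,1,1,1).

Computing H_k = (kernel of ∂_k) / (image of ∂_{k+1}):

  H_0: rank C_0 − rank ∂_1 = 9 − 8 = 1, and the invariant factors of ∂_1 are all 1, so H_0 = Z.
  H_1: rank ker ∂_1 − rank ∂_2 = (12 − 8) − 0 = 4, and there is no ∂_2, so H_1 = Z^4.

(K is a triangulation of a wedge of 4 circles.)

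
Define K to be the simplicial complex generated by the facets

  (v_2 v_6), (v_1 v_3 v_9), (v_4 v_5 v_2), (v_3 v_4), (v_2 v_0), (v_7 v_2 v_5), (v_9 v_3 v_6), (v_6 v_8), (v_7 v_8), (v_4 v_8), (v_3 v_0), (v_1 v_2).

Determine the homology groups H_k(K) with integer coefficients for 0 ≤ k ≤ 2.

H_0 = Z,  H_1 = Z^5,  H_2 = 0.

We work with the vertex ordering v_0 < v_1 < v_2 < v_3 < v_4 < v_5 < v_6 < v_7 < v_8 < v_9. The simplices of K, each written with vertices in increasing order, are:

  0-simplices (10): [v_0], [v_1], [v_2], [v_3], [v_4], [v_5], [v_6], [v_7], [v_8], [v_9]
  1-simplices (18): (18 of them)
  2-simplices (4): [v_1,v_3,v_9], [v_2,v_4,v_5], [v_2,v_5,v_7], [v_3,v_6,v_9]

Hence C_0 ≅ Z^10, C_1 ≅ Z^18, C_2 ≅ Z^4.

Boundary ∂_1: C_1 → C_0 maps an edge to its endpoints' difference, ∂[p,q] = q − p. For instance
  ∂[v_2,v_5] = [v_5] − [v_2].
The resulting 10×18 matrix has rank 9, and its Smith normal form has invariant factors (1,1,1,1,1,1,1,1,1).

The boundary map ∂_2: C_2 → C_1 sends each 2-simplex [p,q,r] to [q,r] − [p,r] + [p,q]. For instance
  ∂[v_2,v_4,v_5] = [v_4,v_5] − [v_2,v_5] + [v_2,v_4],
  ∂[v_3,v_6,v_9] = [v_6,v_9] − [v_3,v_9] + [v_3,v_6].
As a 18×4 matrix over Z this has rank 4, with invariant factors (1,1,1,1).

Reading off H_k = ker ∂_k / im ∂_{k+1}:

  H_0: rank C_0 − rank ∂_1 = 10 − 9 = 1, and the invariant factors of ∂_1 are all 1, so H_0 = Z.
  H_1: rank ker ∂_1 − rank ∂_2 = (18 − 9) − 4 = 5, and the invariant factors of ∂_2 are all 1, so H_1 = Z^5.
  H_2: rank ker ∂_2 − rank ∂_3 = (4 − 4) − 0 = 0, and there is no ∂_3, so H_2 = 0.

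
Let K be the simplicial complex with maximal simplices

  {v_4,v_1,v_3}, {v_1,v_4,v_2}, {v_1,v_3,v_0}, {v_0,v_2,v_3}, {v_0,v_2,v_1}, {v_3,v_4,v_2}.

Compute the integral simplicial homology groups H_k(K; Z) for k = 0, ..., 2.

Order the vertices as v_0 < v_1 < v_2 < v_3 < v_4. Listing each simplex with vertices in this order, K has dimension 2 with simplices:

  0-simplices (5): [v_0], [v_1], [v_2], [v_3], [v_4]
  1-simplices (9): [v_0,v_1], [v_0,v_2], [v_0,v_3], [v_1,v_2], [v_1,v_3], [v_1,v_4], [v_2,v_3], [v_2,v_4], [v_3,v_4]
  2-simplices (6): [v_0,v_1,v_2], [v_0,v_1,v_3], [v_0,v_2,v_3], [v_1,v_2,v_4], [v_1,v_3,v_4], [v_2,v_3,v_4]

so the chain groups are C_0 ≅ Z^5, C_1 ≅ Z^9, C_2 ≅ Z^6.

∂_1: C_1 → C_0 is given by ∂[p,q] = [q] − [p]. For instance
  ∂[v_0,v_2] = [v_2] − [v_0].
This gives a 5×9 integer matrix of rank 4; reducing to Smith normal form yields diagonal entries (1,1,1,1).

Boundary ∂_2: C_2 → C_1 acts by ∂[p,q,r] = [q,r] − [p,r] + [p,q]. For instance
  ∂[v_1,v_2,v_4] = [v_2,v_4] − [v_1,v_4] + [v_1,v_2],
  ∂[v_0,v_2,v_3] = [v_2,v_3] − [v_0,v_3] + [v_0,v_2].
This gives a 9×6 integer matrix of rank 5; reducing to Smith normal form yields diagonal entries (1,1,1,1,1).

Reading off H_k = ker ∂_k / im ∂_{k+1}:

  H_0: rank C_0 − rank ∂_1 = 5 − 4 = 1, and the invariant factors of ∂_1 are all 1, so H_0 ≅ Z.
  H_1: rank ker ∂_1 − rank ∂_2 = (9 − 4) − 5 = 0, and the invariant factors of ∂_2 are all 1, so H_1 ≅ 0.
  H_2: rank ker ∂_2 − rank ∂_3 = (6 − 5) − 0 = 1, and there is no ∂_3, so H_2 ≅ Z.

H_0 = Z,  H_1 = 0,  H_2 = Z.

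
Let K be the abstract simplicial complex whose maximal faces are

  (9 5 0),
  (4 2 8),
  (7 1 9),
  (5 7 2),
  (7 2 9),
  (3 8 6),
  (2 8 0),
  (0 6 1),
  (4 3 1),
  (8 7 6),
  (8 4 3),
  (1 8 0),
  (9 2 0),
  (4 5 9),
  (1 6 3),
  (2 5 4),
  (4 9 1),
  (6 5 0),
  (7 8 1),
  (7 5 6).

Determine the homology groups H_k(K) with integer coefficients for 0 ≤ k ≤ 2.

Take the total order 0 < 1 < 2 < 3 < 4 < 5 < 6 < 7 < 8 < 9 on the vertex set. Then K (dimension 2) consists of the simplices:

  0-simplices (10): [0], [1], [2], [3], [4], [5], [6], [7], [8], [9]
  1-simplices (30): (30 of them)
  2-simplices (20): (20 of them)

Hence C_0 ≅ Z^10, C_1 ≅ Z^30, C_2 ≅ Z^20.

∂_1: C_1 → C_0 maps an edge to its endpoints' difference, ∂[p,q] = q − p. For instance
  ∂[7,8] = [8] − [7].
The resulting 10×30 matrix has rank 9, and its Smith normal form has invariant factors (1,1,1,1,1,1,1,1,1).

The boundary map ∂_2: C_2 → C_1 sends each 2-simplex [p,q,r] to [q,r] − [p,r] + [p,q]. For instance
  ∂[0,5,6] = [5,6] − [0,6] + [0,5],
  ∂[5,6,7] = [6,7] − [5,7] + [5,6].
As a 30×20 matrix over Z this has rank 20, with invariant factors (1,1,1,1,1,1,1,1,1,1,1,1,1,1,1,1,1,1,1,2).

From H_k ≅ ker(∂_k) / im(∂_{k+1}) we obtain:

  H_0: rank C_0 − rank ∂_1 = 10 − 9 = 1, and the invariant factors of ∂_1 are all 1, so H_0 = Z.
  H_1: rank ker ∂_1 − rank ∂_2 = (30 − 9) − 20 = 1, and ∂_2 has invariant factor 2 > 1, so H_1 = Z ⊕ Z/2.
  H_2: rank ker ∂_2 − rank ∂_3 = (20 − 20) − 0 = 0, and there is no ∂_3, so H_2 = 0.

H_0 = Z,  H_1 = Z ⊕ Z/2,  H_2 = 0.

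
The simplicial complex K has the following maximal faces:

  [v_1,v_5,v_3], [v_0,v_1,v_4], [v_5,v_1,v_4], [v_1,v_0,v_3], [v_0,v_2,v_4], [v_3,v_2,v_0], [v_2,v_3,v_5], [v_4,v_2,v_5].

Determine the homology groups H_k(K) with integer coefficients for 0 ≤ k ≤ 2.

We work with the vertex ordering v_0 < v_1 < v_2 < v_3 < v_4 < v_5. The simplices of K, each written with vertices in increasing order, are:

  0-simplices (6): [v_0], [v_1], [v_2], [v_3], [v_4], [v_5]
  1-simplices (12): [v_0,v_1], [v_0,v_2], [v_0,v_3], [v_0,v_4], [v_1,v_3], [v_1,v_4], [v_1,v_5], [v_2,v_3], [v_2,v_4], [v_2,v_5], [v_3,v_5], [v_4,v_5]
  2-simplices (8): [v_0,v_1,v_3], [v_0,v_1,v_4], [v_0,v_2,v_3], [v_0,v_2,v_4], [v_1,v_3,v_5], [v_1,v_4,v_5], [v_2,v_3,v_5], [v_2,v_4,v_5]

so the chain groups are C_0 ≅ Z^6, C_1 ≅ Z^12, C_2 ≅ Z^8.

∂_1: C_1 → C_0 maps an edge to its endpoints' difference, ∂[p,q] = q − p. For instance
  ∂[v_1,v_4] = [v_4] − [v_1].
The 6×12 boundary matrix has rank 5 and Smith normal form diag(1,1,1,1,1).

∂_2: C_2 → C_1 acts by ∂[p,q,r] = [q,r] − [p,r] + [p,q]. For instance
  ∂[v_1,v_4,v_5] = [v_4,v_5] − [v_1,v_5] + [v_1,v_4],
  ∂[v_0,v_1,v_3] = [v_1,v_3] − [v_0,v_3] + [v_0,v_1].
This gives a 12×8 integer matrix of rank 7; reducing to Smith normal form yields diagonal entries (1,1,1,1,1,1,1).

From H_k ≅ ker(∂_k) / im(∂_{k+1}) we obtain:

  H_0: rank C_0 − rank ∂_1 = 6 − 5 = 1, and the invariant factors of ∂_1 are all 1, so H_0 = Z.
  H_1: rank ker ∂_1 − rank ∂_2 = (12 − 5) − 7 = 0, and the invariant factors of ∂_2 are all 1, so H_1 = 0.
  H_2: rank ker ∂_2 − rank ∂_3 = (8 − 7) − 0 = 1, and there is no ∂_3, so H_2 = Z.

(K is a triangulation of the 2-sphere S^2.)

H_0 ≅ Z,  H_1 = 0,  H_2 ≅ Z.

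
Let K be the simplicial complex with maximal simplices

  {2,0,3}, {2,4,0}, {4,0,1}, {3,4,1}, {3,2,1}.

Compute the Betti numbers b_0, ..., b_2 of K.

Order the vertices as 0 < 1 < 2 < 3 < 4. Listing each simplex with vertices in this order, K has dimension 2 with simplices:

  0-simplices (5): [0], [1], [2], [3], [4]
  1-simplices (10): [0,1], [0,2], [0,3], [0,4], [1,2], [1,3], [1,4], [2,3], [2,4], [3,4]
  2-simplices (5): [0,1,4], [0,2,3], [0,2,4], [1,2,3], [1,3,4]

giving chain groups C_0 ≅ Z^5, C_1 ≅ Z^10, C_2 ≅ Z^5.

Boundary ∂_1: C_1 → C_0 is given by ∂[p,q] = [q] − [p].
The 5×10 boundary matrix has rank 4 and Smith normal form diag(1,1,1,1).

∂_2: C_2 → C_1 sends each 2-simplex [p,q,r] to [q,r] − [p,r] + [p,q]. For instance
  ∂[0,1,4] = [1,4] − [0,4] + [0,1],
  ∂[1,2,3] = [2,3] − [1,3] + [1,2].
The resulting 10×5 matrix has rank 5, and its Smith normal form has invariant factors (1,1,1,1,1).

From H_k ≅ ker(∂_k) / im(∂_{k+1}) we obtain:

  H_0: rank C_0 − rank ∂_1 = 5 − 4 = 1, and the invariant factors of ∂_1 are all 1, so H_0 = Z.
  H_1: rank ker ∂_1 − rank ∂_2 = (10 − 4) − 5 = 1, and the invariant factors of ∂_2 are all 1, so H_1 = Z.
  H_2: rank ker ∂_2 − rank ∂_3 = (5 − 5) − 0 = 0, and there is no ∂_3, so H_2 = 0.

As a check, the Euler characteristic is 5 − 10 + 5 = 0, which agrees with 1 − 1 + 0 = 0.

Hence the Betti numbers are b_0 = 1, b_1 = 1, b_2 = 0.

b_0 = 1, b_1 = 1, b_2 = 0.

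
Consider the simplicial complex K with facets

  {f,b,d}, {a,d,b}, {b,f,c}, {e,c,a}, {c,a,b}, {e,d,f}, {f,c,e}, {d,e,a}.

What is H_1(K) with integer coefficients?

Take the total order a < b < c < d < e < f on the vertex set. Then K (dimension 2) consists of the simplices:

  0-simplices (6): a, b, c, d, e, f
  1-simplices (12): ab, ac, ad, ae, bc, bd, bf, ce, cf, de, df, ef
  2-simplices (8): abc, abd, ace, ade, bcf, bdf, cef, def

Hence C_0 ≅ Z^6, C_1 ≅ Z^12, C_2 ≅ Z^8.

∂_1: C_1 → C_0 sends each edge [p,q] (with p < q) to q − p.
The resulting 6×12 matrix has rank 5, and its Smith normal form has invariant factors (1,1,1,1,1).

The boundary map ∂_2: C_2 → C_1 maps a triangle to the signed sum of its edges. For instance
  ∂bdf = df − bf + bd,
  ∂def = ef − df + de.
The resulting 12×8 matrix has rank 7, and its Smith normal form has invariant factors (1,1,1,1,1,1,1).

Computing H_k = (kernel of ∂_k) / (image of ∂_{k+1}):

  H_1: rank ker ∂_1 − rank ∂_2 = (12 − 5) − 7 = 0, and the invariant factors of ∂_2 are all 1, so H_1 ≅ 0.

(K is a triangulation of the 2-sphere S^2.)

H_1 = 0.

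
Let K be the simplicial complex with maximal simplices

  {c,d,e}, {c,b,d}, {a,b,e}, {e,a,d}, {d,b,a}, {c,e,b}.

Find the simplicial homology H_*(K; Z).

H_0 ≅ Z,  H_1 = 0,  H_2 ≅ Z.

K has 5 vertices, 9 edges, 6 triangles.
rank ∂_0 = 0, rank ∂_1 = 4 ⇒ b_0 = 5 − 0 − 4 = 1; all invariant factors of ∂_1 are 1 so no torsion. So H_0 = Z.
rank ∂_1 = 4, rank ∂_2 = 5 ⇒ b_1 = 9 − 4 − 5 = 0; all invariant factors of ∂_2 are 1 so no torsion. So H_1 = 0.
rank ∂_2 = 5, rank ∂_3 = 0 ⇒ b_2 = 6 − 5 − 0 = 1. So H_2 = Z.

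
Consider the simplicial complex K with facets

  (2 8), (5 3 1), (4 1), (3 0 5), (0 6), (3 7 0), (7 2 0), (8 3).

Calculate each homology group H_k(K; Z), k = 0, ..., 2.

K has 9 vertices, 13 edges, 4 triangles.
rank ∂_0 = 0, rank ∂_1 = 8 ⇒ b_0 = 9 − 0 − 8 = 1; all invariant factors of ∂_1 are 1 so no torsion. So H_0 ≅ Z.
rank ∂_1 = 8, rank ∂_2 = 4 ⇒ b_1 = 13 − 8 − 4 = 1; all invariant factors of ∂_2 are 1 so no torsion. So H_1 ≅ Z.
rank ∂_2 = 4, rank ∂_3 = 0 ⇒ b_2 = 4 − 4 − 0 = 0. So H_2 ≅ 0.

H_0 = Z,  H_1 = Z,  H_2 = 0.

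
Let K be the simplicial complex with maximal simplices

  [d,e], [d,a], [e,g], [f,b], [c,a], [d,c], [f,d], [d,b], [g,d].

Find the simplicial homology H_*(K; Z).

Take the total order a < b < c < d < e < f < g on the vertex set. Then K (dimension 1) consists of the simplices:

  0-simplices (7): a, b, c, d, e, f, g
  1-simplices (9): ac, ad, bd, bf, cd, de, df, dg, eg

so the chain groups are C_0 ≅ Z^7, C_1 ≅ Z^9.

Boundary ∂_1: C_1 → C_0 maps an edge to its endpoints' difference, ∂[p,q] = q − p. For instance
  ∂bf = f − b.
This gives a 7×9 integer matrix of rank 6; reducing to Smith normal form yields diagonal entries (1,1,1,1,1,1).

Now H_k = ker ∂_k / im ∂_{k+1}, so:

  H_0: rank C_0 − rank ∂_1 = 7 − 6 = 1, and the invariant factors of ∂_1 are all 1, so H_0 = Z.
  H_1: rank ker ∂_1 − rank ∂_2 = (9 − 6) − 0 = 3, and there is no ∂_2, so H_1 = Z^3.

As a check, the Euler characteristic is 7 − 9 = -2, which agrees with 1 − 3 = -2.
(K is a triangulation of a wedge of 3 circles.)

H_0 ≅ Z,  H_1 ≅ Z^3.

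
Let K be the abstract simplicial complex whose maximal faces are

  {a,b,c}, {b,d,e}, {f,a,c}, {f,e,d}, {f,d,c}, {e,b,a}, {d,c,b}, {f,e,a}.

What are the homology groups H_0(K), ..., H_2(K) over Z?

H_0 ≅ Z,  H_1 = 0,  H_2 ≅ Z.

Order the vertices as a < b < c < d < e < f. Listing each simplex with vertices in this order, K has dimension 2 with simplices:

  0-simplices (6): a, b, c, d, e, f
  1-simplices (12): ab, ac, ae, af, bc, bd, be, cd, cf, de, df, ef
  2-simplices (8): abc, abe, acf, aef, bcd, bde, cdf, def

giving chain groups C_0 ≅ Z^6, C_1 ≅ Z^12, C_2 ≅ Z^8.

The boundary map ∂_1: C_1 → C_0 maps an edge to its endpoints' difference, ∂[p,q] = q − p.
This gives a 6×12 integer matrix of rank 5; reducing to Smith normal form yields diagonal entries (1,1,1,1,1).

Boundary ∂_2: C_2 → C_1 acts by ∂[p,q,r] = [q,r] − [p,r] + [p,q]. For instance
  ∂def = ef − df + de,
  ∂bcd = cd − bd + bc.
This gives a 12×8 integer matrix of rank 7; reducing to Smith normal form yields diagonal entries (1,1,1,1,1,1,1).

Now H_k = ker ∂_k / im ∂_{k+1}, so:

  H_0: rank C_0 − rank ∂_1 = 6 − 5 = 1, and the invariant factors of ∂_1 are all 1, so H_0 = Z.
  H_1: rank ker ∂_1 − rank ∂_2 = (12 − 5) − 7 = 0, and the invariant factors of ∂_2 are all 1, so H_1 = 0.
  H_2: rank ker ∂_2 − rank ∂_3 = (8 − 7) − 0 = 1, and there is no ∂_3, so H_2 = Z.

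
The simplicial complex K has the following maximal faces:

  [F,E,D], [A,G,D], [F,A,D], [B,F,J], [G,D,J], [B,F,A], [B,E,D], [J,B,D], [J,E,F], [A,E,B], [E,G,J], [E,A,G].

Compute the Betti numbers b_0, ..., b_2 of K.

We work with the vertex ordering A < B < D < E < F < G < J. The simplices of K, each written with vertices in increasing order, are:

  0-simplices (7): A, B, D, E, F, G, J
  1-simplices (18): AB, AD, AE, AF, AG, BD, BE, BF, BJ, DE, DF, DG, DJ, EF, EG, EJ, FJ, GJ
  2-simplices (12): ABE, ABF, ADF, ADG, AEG, BDE, BDJ, BFJ, DEF, DGJ, EFJ, EGJ

giving chain groups C_0 ≅ Z^7, C_1 ≅ Z^18, C_2 ≅ Z^12.

Boundary ∂_1: C_1 → C_0 sends each edge [p,q] (with p < q) to q − p.
The resulting 7×18 matrix has rank 6, and its Smith normal form has invariant factors (1,1,1,1,1,1).

The boundary map ∂_2: C_2 → C_1 acts by ∂[p,q,r] = [q,r] − [p,r] + [p,q]. For instance
  ∂EGJ = GJ − EJ + EG,
  ∂BDJ = DJ − BJ + BD.
The resulting 18×12 matrix has rank 12, and its Smith normal form has invariant factors (1,1,1,1,1,1,1,1,1,1,1,2).

Now H_k = ker ∂_k / im ∂_{k+1}, so:

  H_0: rank C_0 − rank ∂_1 = 7 − 6 = 1, and the invariant factors of ∂_1 are all 1, so H_0 = Z.
  H_1: rank ker ∂_1 − rank ∂_2 = (18 − 6) − 12 = 0, and ∂_2 has invariant factor 2 > 1, so H_1 = Z/2Z.
  H_2: rank ker ∂_2 − rank ∂_3 = (12 − 12) − 0 = 0, and there is no ∂_3, so H_2 = 0.

As a check, the Euler characteristic is 7 − 18 + 12 = 1, which agrees with 1 − 0 + 0 = 1.
(K is a triangulation of the real projective plane RP^2.)

Hence the Betti numbers are b_0 = 1, b_1 = 0, b_2 = 0.

b_0 = 1, b_1 = 0, b_2 = 0.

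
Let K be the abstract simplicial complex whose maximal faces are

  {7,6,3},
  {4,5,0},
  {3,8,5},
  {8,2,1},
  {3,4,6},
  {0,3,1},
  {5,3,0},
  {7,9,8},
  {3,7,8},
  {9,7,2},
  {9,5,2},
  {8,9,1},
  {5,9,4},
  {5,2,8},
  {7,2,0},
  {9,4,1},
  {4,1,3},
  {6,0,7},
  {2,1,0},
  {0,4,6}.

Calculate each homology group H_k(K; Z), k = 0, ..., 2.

Fix the vertex order 0 < 1 < 2 < 3 < 4 < 5 < 6 < 7 < 8 < 9 and write every simplex with vertices in increasing order. Then dim K = 2 and the simplices of K are:

  0-simplices (10): [0], [1], [2], [3], [4], [5], [6], [7], [8], [9]
  1-simplices (30): (30 of them)
  2-simplices (20): (20 of them)

giving chain groups C_0 ≅ Z^10, C_1 ≅ Z^30, C_2 ≅ Z^20.

Boundary ∂_1: C_1 → C_0 is given by ∂[p,q] = [q] − [p].
As a 10×30 matrix over Z this has rank 9, with invariant factors (1,1,1,1,1,1,1,1,1).

The boundary map ∂_2: C_2 → C_1 maps a triangle to the signed sum of its edges. For instance
  ∂[0,3,5] = [3,5] − [0,5] + [0,3],
  ∂[0,1,2] = [1,2] − [0,2] + [0,1].
This gives a 30×20 integer matrix of rank 20; reducing to Smith normal form yields diagonal entries (1,1,1,1,1,1,1,1,1,1,1,1,1,1,1,1,1,1,1,2).

Now H_k = ker ∂_k / im ∂_{k+1}, so:

  H_0: rank C_0 − rank ∂_1 = 10 − 9 = 1, and the invariant factors of ∂_1 are all 1, so H_0 ≅ Z.
  H_1: rank ker ∂_1 − rank ∂_2 = (30 − 9) − 20 = 1, and ∂_2 has invariant factor 2 > 1, so H_1 ≅ Z ⊕ Z/2.
  H_2: rank ker ∂_2 − rank ∂_3 = (20 − 20) − 0 = 0, and there is no ∂_3, so H_2 ≅ 0.

H_0 ≅ Z,  H_1 ≅ Z ⊕ Z/2,  H_2 = 0.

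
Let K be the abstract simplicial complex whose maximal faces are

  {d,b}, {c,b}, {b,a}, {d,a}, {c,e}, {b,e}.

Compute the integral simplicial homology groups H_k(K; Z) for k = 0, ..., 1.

We work with the vertex ordering a < b < c < d < e. The simplices of K, each written with vertices in increasing order, are:

  0-simplices (5): a, b, c, d, e
  1-simplices (6): ab, ad, bc, bd, be, ce

Hence C_0 ≅ Z^5, C_1 ≅ Z^6.

The boundary map ∂_1: C_1 → C_0 sends each edge [p,q] (with p < q) to q − p. For instance
  ∂bd = d − b.
As a 5×6 matrix over Z this has rank 4, with invariant factors (1,1,1,1).

Now H_k = ker ∂_k / im ∂_{k+1}, so:

  H_0: rank C_0 − rank ∂_1 = 5 − 4 = 1, and the invariant factors of ∂_1 are all 1, so H_0 ≅ Z.
  H_1: rank ker ∂_1 − rank ∂_2 = (6 − 4) − 0 = 2, and there is no ∂_2, so H_1 ≅ Z^2.

(K is a triangulation of a wedge of 2 circles.)

H_0 ≅ Z,  H_1 ≅ Z^2.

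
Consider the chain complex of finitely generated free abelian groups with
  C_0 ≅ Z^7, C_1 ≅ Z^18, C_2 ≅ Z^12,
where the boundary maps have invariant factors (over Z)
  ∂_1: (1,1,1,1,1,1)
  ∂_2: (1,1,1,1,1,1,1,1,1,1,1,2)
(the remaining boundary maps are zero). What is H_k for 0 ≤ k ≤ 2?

H_0: b_0 = 7 − 0 − 6 = 1; torsion from ∂_1 factors > 1: none. So H_0 = Z.
H_1: b_1 = 18 − 6 − 12 = 0; torsion from ∂_2 factors > 1: [2]. So H_1 = Z/2Z.
H_2: b_2 = 12 − 12 − 0 = 0; torsion from ∂_3 factors > 1: none. So H_2 = 0.

H_0 = Z,  H_1 = Z/2Z,  H_2 = 0.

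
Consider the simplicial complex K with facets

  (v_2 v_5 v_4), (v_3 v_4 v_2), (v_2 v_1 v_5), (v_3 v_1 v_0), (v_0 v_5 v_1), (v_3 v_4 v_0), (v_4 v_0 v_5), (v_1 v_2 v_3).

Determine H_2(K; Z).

H_2 ≅ Z.

Take the total order v_0 < v_1 < v_2 < v_3 < v_4 < v_5 on the vertex set. Then K (dimension 2) consists of the simplices:

  0-simplices (6): [v_0], [v_1], [v_2], [v_3], [v_4], [v_5]
  1-simplices (12): [v_0,v_1], [v_0,v_3], [v_0,v_4], [v_0,v_5], [v_1,v_2], [v_1,v_3], [v_1,v_5], [v_2,v_3], [v_2,v_4], [v_2,v_5], [v_3,v_4], [v_4,v_5]
  2-simplices (8): [v_0,v_1,v_3], [v_0,v_1,v_5], [v_0,v_3,v_4], [v_0,v_4,v_5], [v_1,v_2,v_3], [v_1,v_2,v_5], [v_2,v_3,v_4], [v_2,v_4,v_5]

so the chain groups are C_0 ≅ Z^6, C_1 ≅ Z^12, C_2 ≅ Z^8.

Boundary ∂_1: C_1 → C_0 is given by ∂[p,q] = [q] − [p].
As a 6×12 matrix over Z this has rank 5, with invariant factors (1,1,1,1,1).

∂_2: C_2 → C_1 acts by ∂[p,q,r] = [q,r] − [p,r] + [p,q]. For instance
  ∂[v_1,v_2,v_5] = [v_2,v_5] − [v_1,v_5] + [v_1,v_2],
  ∂[v_1,v_2,v_3] = [v_2,v_3] − [v_1,v_3] + [v_1,v_2].
The 12×8 boundary matrix has rank 7 and Smith normal form diag(1,1,1,1,1,1,1).

Computing H_k = (kernel of ∂_k) / (image of ∂_{k+1}):

  H_2: rank ker ∂_2 − rank ∂_3 = (8 − 7) − 0 = 1, and there is no ∂_3, so H_2 = Z.

(K is a triangulation of the 2-sphere S^2.)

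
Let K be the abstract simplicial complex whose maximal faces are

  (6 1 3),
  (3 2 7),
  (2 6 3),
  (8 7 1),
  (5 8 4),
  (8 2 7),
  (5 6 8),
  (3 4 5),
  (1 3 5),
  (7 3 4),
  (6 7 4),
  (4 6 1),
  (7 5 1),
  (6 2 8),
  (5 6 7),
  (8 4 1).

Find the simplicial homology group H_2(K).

Order the vertices as 1 < 2 < 3 < 4 < 5 < 6 < 7 < 8. Listing each simplex with vertices in this order, K has dimension 2 with simplices:

  0-simplices (8): [1], [2], [3], [4], [5], [6], [7], [8]
  1-simplices (24): (24 of them)
  2-simplices (16): [1,3,5], [1,3,6], [1,4,6], [1,4,8], [1,5,7], [1,7,8], [2,3,6], [2,3,7], [2,6,8], [2,7,8], [3,4,5], [3,4,7], [4,5,8], [4,6,7], [5,6,7], [5,6,8]

so the chain groups are C_0 ≅ Z^8, C_1 ≅ Z^24, C_2 ≅ Z^16.

Boundary ∂_1: C_1 → C_0 maps an edge to its endpoints' difference, ∂[p,q] = q − p.
This gives a 8×24 integer matrix of rank 7; reducing to Smith normal form yields diagonal entries (1,1,1,1,1,1,1).

Boundary ∂_2: C_2 → C_1 sends each 2-simplex [p,q,r] to [q,r] − [p,r] + [p,q]. For instance
  ∂[3,4,5] = [4,5] − [3,5] + [3,4],
  ∂[1,3,6] = [3,6] − [1,6] + [1,3].
The resulting 24×16 matrix has rank 15, and its Smith normal form has invariant factors (1,1,1,1,1,1,1,1,1,1,1,1,1,1,1).

Reading off H_k = ker ∂_k / im ∂_{k+1}:

  H_2: rank ker ∂_2 − rank ∂_3 = (16 − 15) − 0 = 1, and there is no ∂_3, so H_2 = Z.

(K is a triangulation of the torus T^2.)

H_2 = Z.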